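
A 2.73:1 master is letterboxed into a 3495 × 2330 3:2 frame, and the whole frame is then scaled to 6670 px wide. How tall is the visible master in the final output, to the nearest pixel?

In the 3495×2330 frame the master fills the width: height = 3495 / 2.730 ≈ 1280.22 px.
Scaling 3495 → 6670 is ×1.9084, so the height becomes 1280.22 × 1.9084 ≈ 2443.22 px.

2443 px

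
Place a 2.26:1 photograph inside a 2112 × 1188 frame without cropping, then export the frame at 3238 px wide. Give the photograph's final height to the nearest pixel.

Fitted into 2112×1188, the photograph spans the width; its height is 2112 / 2.260 ≈ 934.51 px.
Scaling 2112 → 3238 is ×1.5331, so the height becomes 934.51 × 1.5331 ≈ 1432.74 px.

1433 px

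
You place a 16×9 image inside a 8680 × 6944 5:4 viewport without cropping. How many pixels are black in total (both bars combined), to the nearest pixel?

17893820 pixels

16×9 is wider than 5:4, so it spans the full width.
That makes the image 4882.5000 px tall (8680 × 9/16).
Leftover height: 6944 − 4882.5000 = 2061.5000 px.
That's 2061.5000 × 8680 ≈ 17893820 black pixels.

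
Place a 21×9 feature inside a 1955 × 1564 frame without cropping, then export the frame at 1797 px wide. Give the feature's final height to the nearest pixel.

In the 1955×1564 frame the feature fills the width: height = 1955 × 9/21 ≈ 837.86 px.
Scaling 1955 → 1797 is ×0.9192, so the height becomes 837.86 × 0.9192 ≈ 770.14 px.

770 px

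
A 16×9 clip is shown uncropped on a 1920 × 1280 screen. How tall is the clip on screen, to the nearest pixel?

1080 px

16×9 (1.778) > 3:2 (1.500), so the clip fills the width.
The clip is 1920 × 9/16 ≈ 1080.00 px tall.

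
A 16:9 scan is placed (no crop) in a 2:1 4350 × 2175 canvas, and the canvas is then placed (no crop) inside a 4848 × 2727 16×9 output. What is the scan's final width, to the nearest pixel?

4309 px

Inside the 4350×2175 canvas the scan is height-limited at 3866.67 × 2175.00.
The 2:1 canvas is width-limited in 4848×2727, giving 4848.00 × 2424.00; scale factor 1.1145.
The scan scales with it: width 3866.67 × 1.1145 ≈ 4309.33.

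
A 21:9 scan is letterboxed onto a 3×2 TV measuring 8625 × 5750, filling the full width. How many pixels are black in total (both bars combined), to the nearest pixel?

17712054 pixels

Content height = 8625 × 9/21 ≈ 3696.4286 px.
Leftover height: 5750 − 3696.4286 = 2053.5714 px.
Bar area = 2053.5714 × 8625 ≈ 17712054 px.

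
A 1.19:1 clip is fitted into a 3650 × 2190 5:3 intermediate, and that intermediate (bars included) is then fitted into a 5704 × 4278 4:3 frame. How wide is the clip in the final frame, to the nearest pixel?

First fit — 1.19:1 into 3650×2190 spans the height: 2606.10 × 2190.00.
The 5:3 canvas is width-limited in 5704×4278, giving 5704.00 × 3422.40; scale factor 1.5627.
The clip scales with it: width 2606.10 × 1.5627 ≈ 4072.66.

4073 px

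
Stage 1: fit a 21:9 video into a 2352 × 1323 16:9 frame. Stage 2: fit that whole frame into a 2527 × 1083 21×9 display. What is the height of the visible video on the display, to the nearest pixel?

825 px

Inside the 2352×1323 canvas the video is width-limited at 2352.00 × 1008.00.
Second fit — the 16:9 canvas into 2527×1083 spans the height: 1925.33 × 1083.00 (×0.8186 from 2352×1323).
So the video's height is 1008.00 × 0.8186 ≈ 825.14.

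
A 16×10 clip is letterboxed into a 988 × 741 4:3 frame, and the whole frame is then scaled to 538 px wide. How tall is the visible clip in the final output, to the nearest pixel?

336 px

At 988×741 the clip is width-limited, so height = 988 × 10/16 ≈ 617.50 px.
The frame scales by 538/988 = 0.5445; 617.50 × 0.5445 ≈ 336.25 px.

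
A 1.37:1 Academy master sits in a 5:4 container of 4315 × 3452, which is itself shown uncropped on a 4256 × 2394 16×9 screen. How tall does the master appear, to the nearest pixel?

Inside the 4315×3452 canvas the master is width-limited at 4315.00 × 3149.64.
5:4 in 4256×2394: fills the height, so the intermediate becomes 2992.50 × 2394.00 — a scale of ×0.6935.
The master scales with it: height 3149.64 × 0.6935 ≈ 2184.31.

2184 px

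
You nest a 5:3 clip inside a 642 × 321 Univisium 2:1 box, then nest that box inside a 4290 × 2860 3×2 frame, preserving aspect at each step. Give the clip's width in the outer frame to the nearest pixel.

First fit — 5:3 into 642×321 spans the height: 535.00 × 321.00.
Second fit — the Univisium 2:1 canvas into 4290×2860 spans the width: 4290.00 × 2145.00 (×6.6822 from 642×321).
Applying the same ×6.6822: 535.00 → 3575.00.

3575 px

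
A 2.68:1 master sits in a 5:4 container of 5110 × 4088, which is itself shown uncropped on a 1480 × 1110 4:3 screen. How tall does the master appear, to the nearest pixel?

518 px

Inside the 5110×4088 canvas the master is width-limited at 5110.00 × 1906.72.
5:4 in 1480×1110: fills the height, so the intermediate becomes 1387.50 × 1110.00 — a scale of ×0.2715.
Applying the same ×0.2715: 1906.72 → 517.72.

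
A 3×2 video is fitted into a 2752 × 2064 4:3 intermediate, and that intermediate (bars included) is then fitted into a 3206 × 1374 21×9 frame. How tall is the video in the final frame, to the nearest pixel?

First fit — 3×2 into 2752×2064 spans the width: 2752.00 × 1834.67.
4:3 in 3206×1374: fills the height, so the intermediate becomes 1832.00 × 1374.00 — a scale of ×0.6657.
So the video's height is 1834.67 × 0.6657 ≈ 1221.33.

1221 px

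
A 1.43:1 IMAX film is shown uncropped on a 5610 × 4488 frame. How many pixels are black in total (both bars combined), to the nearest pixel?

3169218 pixels

1.43:1 IMAX (1.430) > 5:4 (1.250), so the film fills the width.
That makes the image 3923.0769 px tall (5610 / 1.430).
Leftover height: 4488 − 3923.0769 = 564.9231 px.
Bar area = 564.9231 × 5610 ≈ 3169218 px.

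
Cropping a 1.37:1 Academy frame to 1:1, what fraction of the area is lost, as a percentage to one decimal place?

1:1 is narrower than 1.37:1 Academy, so the crop keeps the full height and trims the width.
Fraction kept = (1.000)/(1.370) ≈ 72.99%, so 27.01% is lost.

27.0%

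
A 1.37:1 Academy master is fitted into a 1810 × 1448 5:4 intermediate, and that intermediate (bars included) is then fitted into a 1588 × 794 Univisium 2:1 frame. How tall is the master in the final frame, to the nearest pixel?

724 px

Inside the 1810×1448 canvas the master is width-limited at 1810.00 × 1321.17.
Second fit — the 5:4 canvas into 1588×794 spans the height: 992.50 × 794.00 (×0.5483 from 1810×1448).
So the master's height is 1321.17 × 0.5483 ≈ 724.45.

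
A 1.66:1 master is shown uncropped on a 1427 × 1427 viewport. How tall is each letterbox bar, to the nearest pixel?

284 px

1.66:1 is wider than square, so it spans the full width.
Content height = 1427 / 1.660 ≈ 859.64 px.
Black = 1427 − 859.64 = 567.36 px, or 283.68 per bar.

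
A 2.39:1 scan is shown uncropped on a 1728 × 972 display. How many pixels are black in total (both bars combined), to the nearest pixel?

430250 pixels

2.39:1 is wider than 16×9, so it spans the full width.
Content height = 1728 / 2.390 ≈ 723.0126 px.
Leftover height: 972 − 723.0126 = 248.9874 px.
Across the 1728-px span: 248.9874 × 1728 ≈ 430250 px.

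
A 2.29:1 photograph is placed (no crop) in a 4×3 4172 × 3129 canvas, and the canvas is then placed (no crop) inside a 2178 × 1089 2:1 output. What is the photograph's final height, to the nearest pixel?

First fit — 2.29:1 into 4172×3129 spans the width: 4172.00 × 1821.83.
The 4×3 canvas is height-limited in 2178×1089, giving 1452.00 × 1089.00; scale factor 0.3480.
So the photograph's height is 1821.83 × 0.3480 ≈ 634.06.

634 px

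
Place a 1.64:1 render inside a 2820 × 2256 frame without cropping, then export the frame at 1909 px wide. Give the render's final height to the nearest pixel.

At 2820×2256 the render is width-limited, so height = 2820 / 1.640 ≈ 1719.51 px.
The frame scales by 1909/2820 = 0.6770; 1719.51 × 0.6770 ≈ 1164.02 px.

1164 px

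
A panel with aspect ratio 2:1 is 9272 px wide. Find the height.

At 2:1, 9272·1/2 ≈ 4636.

4636 px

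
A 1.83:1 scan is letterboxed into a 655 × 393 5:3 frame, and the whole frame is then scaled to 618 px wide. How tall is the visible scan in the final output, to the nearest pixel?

At 655×393 the scan is width-limited, so height = 655 / 1.830 ≈ 357.92 px.
Resizing to 618 px wide multiplies everything by 0.9435: 357.92 → 337.70 px.

338 px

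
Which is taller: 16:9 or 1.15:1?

1.15:1

16:9 = 1.778 and 1.15; 1.778 > 1.15. The smaller width-to-height ratio is the taller frame.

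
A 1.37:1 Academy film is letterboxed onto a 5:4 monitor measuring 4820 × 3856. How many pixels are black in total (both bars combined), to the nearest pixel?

1.37:1 Academy is wider than 5:4, so it spans the full width.
Content height = 4820 / 1.370 ≈ 3518.2482 px.
Leftover height: 3856 − 3518.2482 = 337.7518 px.
Across the 4820-px span: 337.7518 × 4820 ≈ 1627964 px.

1627964 pixels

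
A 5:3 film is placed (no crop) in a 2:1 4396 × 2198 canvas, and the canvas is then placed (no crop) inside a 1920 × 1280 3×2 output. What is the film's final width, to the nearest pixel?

First fit — 5:3 into 4396×2198 spans the height: 3663.33 × 2198.00.
2:1 in 1920×1280: fills the width, so the intermediate becomes 1920.00 × 960.00 — a scale of ×0.4368.
So the film's width is 3663.33 × 0.4368 ≈ 1600.00.

1600 px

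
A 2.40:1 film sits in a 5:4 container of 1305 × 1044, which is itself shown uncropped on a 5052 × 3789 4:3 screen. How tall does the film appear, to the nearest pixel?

1973 px

Inside the 1305×1044 canvas the film is width-limited at 1305.00 × 543.75.
Second fit — the 5:4 canvas into 5052×3789 spans the height: 4736.25 × 3789.00 (×3.6293 from 1305×1044).
The film scales with it: height 543.75 × 3.6293 ≈ 1973.44.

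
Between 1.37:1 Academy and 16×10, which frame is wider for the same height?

1.37 and 16×10 = 1.6; 1.6 > 1.37.

16×10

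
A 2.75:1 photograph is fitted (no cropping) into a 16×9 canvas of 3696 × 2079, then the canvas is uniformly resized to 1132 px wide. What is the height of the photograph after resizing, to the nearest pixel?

At 3696×2079 the photograph is width-limited, so height = 3696 / 2.750 ≈ 1344.00 px.
The frame scales by 1132/3696 = 0.3063; 1344.00 × 0.3063 ≈ 411.64 px.

412 px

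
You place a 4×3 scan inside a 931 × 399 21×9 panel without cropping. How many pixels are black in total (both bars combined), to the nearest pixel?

4×3 is narrower than 21×9, so it spans the full height.
The scan is 399 × 4/3 ≈ 532.0000 px wide.
Black = 931 − 532.0000 = 399.0000 px.
Bar area = 399.0000 × 399 ≈ 159201 px.

159201 pixels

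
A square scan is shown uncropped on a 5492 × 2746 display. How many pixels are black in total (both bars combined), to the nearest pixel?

Since 1.000 < 2.000, the scan is height-limited.
The scan is 2746 × 1/1 ≈ 2746.0000 px wide.
5492 − 2746.0000 = 2746.0000 px of bars.
Bar area = 2746.0000 × 2746 ≈ 7540516 px.

7540516 pixels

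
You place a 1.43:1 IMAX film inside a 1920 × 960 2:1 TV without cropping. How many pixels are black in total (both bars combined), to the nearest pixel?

525312 pixels

1.43:1 IMAX (1.430) < 2:1 (2.000), so the film fills the height.
Content width = 960 × 1.430 ≈ 1372.8000 px.
Leftover width: 1920 − 1372.8000 = 547.2000 px.
Across the 960-px span: 547.2000 × 960 ≈ 525312 px.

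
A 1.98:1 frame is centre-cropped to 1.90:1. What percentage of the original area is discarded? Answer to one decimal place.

The height stays; only width is cut (since 1.90:1 is narrower than 1.98:1).
Area ratio = (1.900)/(1.980) = 95.96%; the remaining 4.04% is cropped out.

4.0%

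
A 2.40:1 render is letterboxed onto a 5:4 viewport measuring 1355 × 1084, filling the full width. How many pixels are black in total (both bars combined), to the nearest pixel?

703810 pixels

That makes the image 564.5833 px tall (1355 / 2.400).
Leftover height: 1084 − 564.5833 = 519.4167 px.
Across the 1355-px span: 519.4167 × 1355 ≈ 703810 px.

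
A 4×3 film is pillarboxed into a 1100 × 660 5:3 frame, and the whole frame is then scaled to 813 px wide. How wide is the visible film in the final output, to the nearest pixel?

Fitted into 1100×660, the film spans the height; its width is 660 × 4/3 ≈ 880.00 px.
The frame scales by 813/1100 = 0.7391; 880.00 × 0.7391 ≈ 650.40 px.

650 px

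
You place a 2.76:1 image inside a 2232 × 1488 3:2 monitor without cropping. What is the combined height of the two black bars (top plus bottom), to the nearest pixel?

679 px

2.76:1 (2.760) > 3:2 (1.500), so the image fills the width.
The image is 2232 / 2.760 ≈ 808.70 px tall.
Leftover height: 1488 − 808.70 = 679.30 px.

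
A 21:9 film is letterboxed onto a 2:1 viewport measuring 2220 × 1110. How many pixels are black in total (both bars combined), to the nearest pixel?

Since 2.333 > 2.000, the film is width-limited.
That makes the image 951.4286 px tall (2220 × 9/21).
Black = 1110 − 951.4286 = 158.5714 px.
Bar area = 158.5714 × 2220 ≈ 352029 px.

352029 pixels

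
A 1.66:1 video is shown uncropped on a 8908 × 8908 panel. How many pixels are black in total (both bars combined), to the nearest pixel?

1.66:1 is wider than 1:1, so it spans the full width.
That makes the image 5366.2651 px tall (8908 / 1.660).
Leftover height: 8908 − 5366.2651 = 3541.7349 px.
That's 3541.7349 × 8908 ≈ 31549775 black pixels.

31549775 pixels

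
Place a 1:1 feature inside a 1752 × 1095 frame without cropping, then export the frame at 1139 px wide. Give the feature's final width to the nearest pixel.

Fitted into 1752×1095, the feature spans the height; its width is 1095 × 1/1 ≈ 1095.00 px.
The frame scales by 1139/1752 = 0.6501; 1095.00 × 0.6501 ≈ 711.88 px.

712 px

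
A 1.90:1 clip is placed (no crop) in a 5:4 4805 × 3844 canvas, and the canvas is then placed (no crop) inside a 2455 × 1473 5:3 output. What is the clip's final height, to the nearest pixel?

1.90:1 in 4805×3844: fills the width, so the clip is 4805.00 × 2528.95.
The 5:4 canvas is height-limited in 2455×1473, giving 1841.25 × 1473.00; scale factor 0.3832.
So the clip's height is 2528.95 × 0.3832 ≈ 969.08.

969 px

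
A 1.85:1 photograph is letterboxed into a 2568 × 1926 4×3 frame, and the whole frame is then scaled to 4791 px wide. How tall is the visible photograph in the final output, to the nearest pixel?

At 2568×1926 the photograph is width-limited, so height = 2568 / 1.850 ≈ 1388.11 px.
Scaling 2568 → 4791 is ×1.8657, so the height becomes 1388.11 × 1.8657 ≈ 2589.73 px.

2590 px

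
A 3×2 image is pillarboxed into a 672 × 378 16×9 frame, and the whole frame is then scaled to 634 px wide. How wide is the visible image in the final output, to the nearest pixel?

Fitted into 672×378, the image spans the height; its width is 378 × 3/2 ≈ 567.00 px.
Scaling 672 → 634 is ×0.9435, so the width becomes 567.00 × 0.9435 ≈ 534.94 px.

535 px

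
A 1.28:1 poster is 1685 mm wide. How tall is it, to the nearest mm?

1316 mm

1685 / 1.280 = 1316.41.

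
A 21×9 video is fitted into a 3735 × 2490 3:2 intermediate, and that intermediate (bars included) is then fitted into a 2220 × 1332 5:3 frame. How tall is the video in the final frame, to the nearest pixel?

Inside the 3735×2490 canvas the video is width-limited at 3735.00 × 1600.71.
3:2 in 2220×1332: fills the height, so the intermediate becomes 1998.00 × 1332.00 — a scale of ×0.5349.
Applying the same ×0.5349: 1600.71 → 856.29.

856 px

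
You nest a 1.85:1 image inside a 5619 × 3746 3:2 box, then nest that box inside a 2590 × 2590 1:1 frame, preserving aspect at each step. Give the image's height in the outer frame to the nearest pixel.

1400 px

Inside the 5619×3746 canvas the image is width-limited at 5619.00 × 3037.30.
The 3:2 canvas is width-limited in 2590×2590, giving 2590.00 × 1726.67; scale factor 0.4609.
The image scales with it: height 3037.30 × 0.4609 ≈ 1400.00.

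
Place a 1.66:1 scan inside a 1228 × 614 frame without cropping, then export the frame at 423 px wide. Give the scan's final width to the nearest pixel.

351 px

Fitted into 1228×614, the scan spans the height; its width is 614 × 1.660 ≈ 1019.24 px.
Resizing to 423 px wide multiplies everything by 0.3445: 1019.24 → 351.09 px.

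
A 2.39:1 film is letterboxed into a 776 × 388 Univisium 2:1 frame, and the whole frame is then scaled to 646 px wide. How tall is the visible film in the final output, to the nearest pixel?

270 px

At 776×388 the film is width-limited, so height = 776 / 2.390 ≈ 324.69 px.
The frame scales by 646/776 = 0.8325; 324.69 × 0.8325 ≈ 270.29 px.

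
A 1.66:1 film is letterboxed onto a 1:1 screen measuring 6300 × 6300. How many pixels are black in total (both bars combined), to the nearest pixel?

15780361 pixels

1.66:1 is wider than 1:1, so it spans the full width.
The film is 6300 / 1.660 ≈ 3795.1807 px tall.
Leftover height: 6300 − 3795.1807 = 2504.8193 px.
Across the 6300-px span: 2504.8193 × 6300 ≈ 15780361 px.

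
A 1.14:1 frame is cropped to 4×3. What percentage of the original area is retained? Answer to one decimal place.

4×3 is wider than 1.14:1, so the crop keeps the full width and trims the height.
Area ratio = (1.140)/(1.333) = 85.50% retained.

85.5%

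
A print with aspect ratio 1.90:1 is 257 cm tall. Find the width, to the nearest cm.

257 × 1.900 = 488.30.

488 cm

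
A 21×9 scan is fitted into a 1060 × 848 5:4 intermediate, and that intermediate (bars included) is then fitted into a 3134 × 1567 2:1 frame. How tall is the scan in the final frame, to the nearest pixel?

Inside the 1060×848 canvas the scan is width-limited at 1060.00 × 454.29.
The 5:4 canvas is height-limited in 3134×1567, giving 1958.75 × 1567.00; scale factor 1.8479.
Applying the same ×1.8479: 454.29 → 839.46.

839 px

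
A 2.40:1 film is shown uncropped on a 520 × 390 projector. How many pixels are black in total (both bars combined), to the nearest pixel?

2.40:1 is wider than 4:3, so it spans the full width.
Content height = 520 / 2.400 ≈ 216.6667 px.
Leftover height: 390 − 216.6667 = 173.3333 px.
Across the 520-px span: 173.3333 × 520 ≈ 90133 px.

90133 pixels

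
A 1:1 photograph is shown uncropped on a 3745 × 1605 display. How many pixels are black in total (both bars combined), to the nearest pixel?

Since 1.000 < 2.333, the photograph is height-limited.
That makes the image 1605.0000 px wide (1605 × 1/1).
Black = 3745 − 1605.0000 = 2140.0000 px.
Across the 1605-px span: 2140.0000 × 1605 ≈ 3434700 px.

3434700 pixels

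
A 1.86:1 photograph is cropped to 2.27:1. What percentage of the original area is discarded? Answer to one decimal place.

18.1%

Going from 1.86:1 to 2.27:1 means cutting height while keeping width.
(1.860)/(2.270) ≈ 0.819 of the area survives, leaving 18.06% discarded.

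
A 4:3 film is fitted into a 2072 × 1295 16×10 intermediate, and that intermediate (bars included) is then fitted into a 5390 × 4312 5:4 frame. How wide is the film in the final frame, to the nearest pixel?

4492 px

4:3 in 2072×1295: fills the height, so the film is 1726.67 × 1295.00.
16×10 in 5390×4312: fills the width, so the intermediate becomes 5390.00 × 3368.75 — a scale of ×2.6014.
Applying the same ×2.6014: 1726.67 → 4491.67.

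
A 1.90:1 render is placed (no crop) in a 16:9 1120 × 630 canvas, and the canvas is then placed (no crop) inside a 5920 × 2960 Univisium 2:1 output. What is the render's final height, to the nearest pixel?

2770 px

1.90:1 in 1120×630: fills the width, so the render is 1120.00 × 589.47.
Second fit — the 16:9 canvas into 5920×2960 spans the height: 5262.22 × 2960.00 (×4.6984 from 1120×630).
The render scales with it: height 589.47 × 4.6984 ≈ 2769.59.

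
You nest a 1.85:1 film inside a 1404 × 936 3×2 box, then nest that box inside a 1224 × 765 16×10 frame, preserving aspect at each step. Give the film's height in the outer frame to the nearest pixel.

First fit — 1.85:1 into 1404×936 spans the width: 1404.00 × 758.92.
The 3×2 canvas is height-limited in 1224×765, giving 1147.50 × 765.00; scale factor 0.8173.
The film scales with it: height 758.92 × 0.8173 ≈ 620.27.

620 px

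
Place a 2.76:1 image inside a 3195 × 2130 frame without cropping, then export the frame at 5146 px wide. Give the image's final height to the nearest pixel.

1864 px

Fitted into 3195×2130, the image spans the width; its height is 3195 / 2.760 ≈ 1157.61 px.
Resizing to 5146 px wide multiplies everything by 1.6106: 1157.61 → 1864.49 px.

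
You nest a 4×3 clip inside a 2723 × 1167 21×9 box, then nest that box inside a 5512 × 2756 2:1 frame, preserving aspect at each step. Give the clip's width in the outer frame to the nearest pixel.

3150 px

4×3 in 2723×1167: fills the height, so the clip is 1556.00 × 1167.00.
Second fit — the 21×9 canvas into 5512×2756 spans the width: 5512.00 × 2362.29 (×2.0242 from 2723×1167).
The clip scales with it: width 1556.00 × 2.0242 ≈ 3149.71.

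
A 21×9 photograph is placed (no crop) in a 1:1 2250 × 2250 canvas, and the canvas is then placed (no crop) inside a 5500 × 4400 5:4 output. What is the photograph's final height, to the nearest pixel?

First fit — 21×9 into 2250×2250 spans the width: 2250.00 × 964.29.
Second fit — the 1:1 canvas into 5500×4400 spans the height: 4400.00 × 4400.00 (×1.9556 from 2250×2250).
Applying the same ×1.9556: 964.29 → 1885.71.

1886 px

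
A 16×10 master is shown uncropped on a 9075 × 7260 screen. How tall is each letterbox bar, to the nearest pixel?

16×10 (1.600) > 5:4 (1.250), so the master fills the width.
The master is 9075 × 10/16 ≈ 5671.88 px tall.
Leftover height: 7260 − 5671.88 = 1588.12 px → 794.06 each side.

794 px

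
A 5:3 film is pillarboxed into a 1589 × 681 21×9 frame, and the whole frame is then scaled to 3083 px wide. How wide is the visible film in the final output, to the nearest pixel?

2202 px

In the 1589×681 frame the film fills the height: width = 681 × 5/3 ≈ 1135.00 px.
Resizing to 3083 px wide multiplies everything by 1.9402: 1135.00 → 2202.14 px.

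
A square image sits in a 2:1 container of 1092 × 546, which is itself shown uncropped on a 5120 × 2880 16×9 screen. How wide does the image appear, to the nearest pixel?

2560 px

Inside the 1092×546 canvas the image is height-limited at 546.00 × 546.00.
2:1 in 5120×2880: fills the width, so the intermediate becomes 5120.00 × 2560.00 — a scale of ×4.6886.
Applying the same ×4.6886: 546.00 → 2560.00.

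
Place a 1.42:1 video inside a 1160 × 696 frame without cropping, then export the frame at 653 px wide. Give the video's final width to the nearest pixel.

At 1160×696 the video is height-limited, so width = 696 × 1.420 ≈ 988.32 px.
Resizing to 653 px wide multiplies everything by 0.5629: 988.32 → 556.36 px.

556 px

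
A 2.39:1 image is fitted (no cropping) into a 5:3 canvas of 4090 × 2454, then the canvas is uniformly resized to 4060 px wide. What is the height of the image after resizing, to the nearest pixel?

At 4090×2454 the image is width-limited, so height = 4090 / 2.390 ≈ 1711.30 px.
Scaling 4090 → 4060 is ×0.9927, so the height becomes 1711.30 × 0.9927 ≈ 1698.74 px.

1699 px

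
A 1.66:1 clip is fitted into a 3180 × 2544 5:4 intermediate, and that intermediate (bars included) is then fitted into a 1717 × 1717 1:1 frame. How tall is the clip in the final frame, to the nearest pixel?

1034 px

1.66:1 in 3180×2544: fills the width, so the clip is 3180.00 × 1915.66.
The 5:4 canvas is width-limited in 1717×1717, giving 1717.00 × 1373.60; scale factor 0.5399.
Applying the same ×0.5399: 1915.66 → 1034.34.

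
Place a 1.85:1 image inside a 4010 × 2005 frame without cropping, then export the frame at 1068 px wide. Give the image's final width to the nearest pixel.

988 px

Fitted into 4010×2005, the image spans the height; its width is 2005 × 1.850 ≈ 3709.25 px.
Scaling 4010 → 1068 is ×0.2663, so the width becomes 3709.25 × 0.2663 ≈ 987.90 px.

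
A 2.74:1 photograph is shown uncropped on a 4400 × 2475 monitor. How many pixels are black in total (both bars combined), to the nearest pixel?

2.74:1 (2.740) > 16×9 (1.778), so the photograph fills the width.
That makes the image 1605.8394 px tall (4400 / 2.740).
2475 − 1605.8394 = 869.1606 px of bars.
Across the 4400-px span: 869.1606 × 4400 ≈ 3824307 px.

3824307 pixels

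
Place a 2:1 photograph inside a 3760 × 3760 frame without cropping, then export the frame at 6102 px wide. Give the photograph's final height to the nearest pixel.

Fitted into 3760×3760, the photograph spans the width; its height is 3760 × 1/2 ≈ 1880.00 px.
Resizing to 6102 px wide multiplies everything by 1.6229: 1880.00 → 3051.00 px.

3051 px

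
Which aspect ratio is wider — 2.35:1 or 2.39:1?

2.35 and 2.39; 2.39 > 2.35.

2.39:1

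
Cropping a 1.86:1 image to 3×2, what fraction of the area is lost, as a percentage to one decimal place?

Going from 1.86:1 to 3×2 means cutting width while keeping height.
Fraction kept = (1.500)/(1.860) ≈ 80.65%, so 19.35% is lost.

19.4%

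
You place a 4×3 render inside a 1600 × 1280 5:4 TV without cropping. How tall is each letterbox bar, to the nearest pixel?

4×3 is wider than 5:4, so it spans the full width.
That makes the image 1200.00 px tall (1600 × 3/4).
1280 − 1200.00 = 80.00 px of bars (40.00 each).

40 px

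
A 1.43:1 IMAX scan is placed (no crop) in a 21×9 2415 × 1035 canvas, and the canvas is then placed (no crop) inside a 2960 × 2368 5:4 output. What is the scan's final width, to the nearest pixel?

Inside the 2415×1035 canvas the scan is height-limited at 1480.05 × 1035.00.
The 21×9 canvas is width-limited in 2960×2368, giving 2960.00 × 1268.57; scale factor 1.2257.
So the scan's width is 1480.05 × 1.2257 ≈ 1814.06.

1814 px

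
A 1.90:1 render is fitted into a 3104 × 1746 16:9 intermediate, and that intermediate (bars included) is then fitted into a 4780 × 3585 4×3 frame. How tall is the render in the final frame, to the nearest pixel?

First fit — 1.90:1 into 3104×1746 spans the width: 3104.00 × 1633.68.
16:9 in 4780×3585: fills the width, so the intermediate becomes 4780.00 × 2688.75 — a scale of ×1.5399.
The render scales with it: height 1633.68 × 1.5399 ≈ 2515.79.

2516 px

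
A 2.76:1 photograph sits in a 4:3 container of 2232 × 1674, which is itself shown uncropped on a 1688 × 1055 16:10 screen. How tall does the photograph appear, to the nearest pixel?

2.76:1 in 2232×1674: fills the width, so the photograph is 2232.00 × 808.70.
Second fit — the 4:3 canvas into 1688×1055 spans the height: 1406.67 × 1055.00 (×0.6302 from 2232×1674).
Applying the same ×0.6302: 808.70 → 509.66.

510 px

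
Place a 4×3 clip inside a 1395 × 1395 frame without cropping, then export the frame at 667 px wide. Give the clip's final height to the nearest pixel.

At 1395×1395 the clip is width-limited, so height = 1395 × 3/4 ≈ 1046.25 px.
Scaling 1395 → 667 is ×0.4781, so the height becomes 1046.25 × 0.4781 ≈ 500.25 px.

500 px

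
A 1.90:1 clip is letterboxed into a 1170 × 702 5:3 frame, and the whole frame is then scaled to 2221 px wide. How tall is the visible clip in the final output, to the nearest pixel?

Fitted into 1170×702, the clip spans the width; its height is 1170 / 1.900 ≈ 615.79 px.
Resizing to 2221 px wide multiplies everything by 1.8983: 615.79 → 1168.95 px.

1169 px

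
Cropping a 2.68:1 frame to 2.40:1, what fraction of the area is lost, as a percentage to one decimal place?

10.4%

2.40:1 is narrower than 2.68:1, so the crop keeps the full height and trims the width.
(2.400)/(2.680) ≈ 0.896 of the area survives, leaving 10.45% discarded.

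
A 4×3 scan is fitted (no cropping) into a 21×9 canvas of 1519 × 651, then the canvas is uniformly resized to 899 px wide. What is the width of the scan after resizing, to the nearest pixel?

514 px

At 1519×651 the scan is height-limited, so width = 651 × 4/3 ≈ 868.00 px.
The frame scales by 899/1519 = 0.5918; 868.00 × 0.5918 ≈ 513.71 px.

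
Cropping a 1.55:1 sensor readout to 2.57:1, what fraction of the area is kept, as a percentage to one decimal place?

60.3%

The width stays; only height is cut (since 2.57:1 is wider than 1.55:1).
Area ratio = (1.550)/(2.570) = 60.31% retained.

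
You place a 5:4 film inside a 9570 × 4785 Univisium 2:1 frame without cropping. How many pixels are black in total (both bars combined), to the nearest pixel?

17172169 pixels

5:4 is narrower than Univisium 2:1, so it spans the full height.
That makes the image 5981.2500 px wide (4785 × 5/4).
Black = 9570 − 5981.2500 = 3588.7500 px.
Bar area = 3588.7500 × 4785 ≈ 17172169 px.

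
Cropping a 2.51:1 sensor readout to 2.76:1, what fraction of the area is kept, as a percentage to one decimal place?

90.9%

The width stays; only height is cut (since 2.76:1 is wider than 2.51:1).
Fraction kept = (2.510)/(2.760) ≈ 90.94%.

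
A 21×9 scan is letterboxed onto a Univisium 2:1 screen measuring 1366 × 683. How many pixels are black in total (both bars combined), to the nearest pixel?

21×9 (2.333) > Univisium 2:1 (2.000), so the scan fills the width.
The scan is 1366 × 9/21 ≈ 585.4286 px tall.
Leftover height: 683 − 585.4286 = 97.5714 px.
Bar area = 97.5714 × 1366 ≈ 133283 px.

133283 pixels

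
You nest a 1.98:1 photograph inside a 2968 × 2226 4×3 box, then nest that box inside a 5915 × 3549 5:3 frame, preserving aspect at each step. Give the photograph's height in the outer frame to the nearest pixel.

1.98:1 in 2968×2226: fills the width, so the photograph is 2968.00 × 1498.99.
Second fit — the 4×3 canvas into 5915×3549 spans the height: 4732.00 × 3549.00 (×1.5943 from 2968×2226).
The photograph scales with it: height 1498.99 × 1.5943 ≈ 2389.90.

2390 px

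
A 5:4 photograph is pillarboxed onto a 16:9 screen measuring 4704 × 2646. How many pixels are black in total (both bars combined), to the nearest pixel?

3695139 pixels

5:4 is narrower than 16:9, so it spans the full height.
The photograph is 2646 × 5/4 ≈ 3307.5000 px wide.
Leftover width: 4704 − 3307.5000 = 1396.5000 px.
Bar area = 1396.5000 × 2646 ≈ 3695139 px.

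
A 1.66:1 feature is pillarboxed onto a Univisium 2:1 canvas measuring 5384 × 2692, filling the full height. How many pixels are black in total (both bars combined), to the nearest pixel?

The feature is 2692 × 1.660 ≈ 4468.7200 px wide.
Black = 5384 − 4468.7200 = 915.2800 px.
Bar area = 915.2800 × 2692 ≈ 2463934 px.

2463934 pixels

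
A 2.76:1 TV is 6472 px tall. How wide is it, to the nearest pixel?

17863 px

Width = 6472 × 2.760 = 17862.72.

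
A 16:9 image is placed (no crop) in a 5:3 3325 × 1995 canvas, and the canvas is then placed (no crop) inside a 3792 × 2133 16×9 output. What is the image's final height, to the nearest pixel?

2000 px

16:9 in 3325×1995: fills the width, so the image is 3325.00 × 1870.31.
The 5:3 canvas is height-limited in 3792×2133, giving 3555.00 × 2133.00; scale factor 1.0692.
So the image's height is 1870.31 × 1.0692 ≈ 1999.69.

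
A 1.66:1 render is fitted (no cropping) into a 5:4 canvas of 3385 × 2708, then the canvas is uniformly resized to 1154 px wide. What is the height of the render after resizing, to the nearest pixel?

695 px

At 3385×2708 the render is width-limited, so height = 3385 / 1.660 ≈ 2039.16 px.
Scaling 3385 → 1154 is ×0.3409, so the height becomes 2039.16 × 0.3409 ≈ 695.18 px.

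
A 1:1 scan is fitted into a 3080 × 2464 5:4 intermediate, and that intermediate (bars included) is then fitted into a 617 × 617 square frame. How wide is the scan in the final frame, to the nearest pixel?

1:1 in 3080×2464: fills the height, so the scan is 2464.00 × 2464.00.
The 5:4 canvas is width-limited in 617×617, giving 617.00 × 493.60; scale factor 0.2003.
Applying the same ×0.2003: 2464.00 → 493.60.

494 px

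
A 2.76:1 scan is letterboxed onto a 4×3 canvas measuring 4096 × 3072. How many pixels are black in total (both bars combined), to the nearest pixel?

2.76:1 is wider than 4×3, so it spans the full width.
Content height = 4096 / 2.760 ≈ 1484.0580 px.
Leftover height: 3072 − 1484.0580 = 1587.9420 px.
That's 1587.9420 × 4096 ≈ 6504211 black pixels.

6504211 pixels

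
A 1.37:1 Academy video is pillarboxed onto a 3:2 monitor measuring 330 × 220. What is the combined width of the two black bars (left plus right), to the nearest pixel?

Since 1.370 < 1.500, the video is height-limited.
Content width = 220 × 1.370 ≈ 301.40 px.
330 − 301.40 = 28.60 px of bars.

29 px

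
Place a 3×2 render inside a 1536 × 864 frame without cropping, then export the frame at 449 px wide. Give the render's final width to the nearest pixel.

In the 1536×864 frame the render fills the height: width = 864 × 3/2 ≈ 1296.00 px.
Scaling 1536 → 449 is ×0.2923, so the width becomes 1296.00 × 0.2923 ≈ 378.84 px.

379 px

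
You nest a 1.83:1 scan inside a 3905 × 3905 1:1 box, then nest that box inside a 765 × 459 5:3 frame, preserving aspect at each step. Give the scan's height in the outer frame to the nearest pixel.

Inside the 3905×3905 canvas the scan is width-limited at 3905.00 × 2133.88.
The 1:1 canvas is height-limited in 765×459, giving 459.00 × 459.00; scale factor 0.1175.
Applying the same ×0.1175: 2133.88 → 250.82.

251 px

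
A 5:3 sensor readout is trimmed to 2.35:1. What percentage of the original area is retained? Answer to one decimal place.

Going from 5:3 to 2.35:1 means cutting height while keeping width.
Fraction kept = (1.667)/(2.350) ≈ 70.92%.

70.9%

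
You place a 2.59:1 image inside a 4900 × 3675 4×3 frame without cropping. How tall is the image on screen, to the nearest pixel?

Since 2.590 > 1.333, the image is width-limited.
Content height = 4900 / 2.590 ≈ 1891.89 px.

1892 px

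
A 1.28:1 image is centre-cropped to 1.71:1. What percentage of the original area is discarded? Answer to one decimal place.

25.1%

Going from 1.28:1 to 1.71:1 means cutting height while keeping width.
Area ratio = (1.280)/(1.710) = 74.85%; the remaining 25.15% is cropped out.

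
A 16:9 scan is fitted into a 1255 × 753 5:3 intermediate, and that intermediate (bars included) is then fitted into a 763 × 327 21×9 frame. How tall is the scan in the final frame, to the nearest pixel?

307 px

Inside the 1255×753 canvas the scan is width-limited at 1255.00 × 705.94.
The 5:3 canvas is height-limited in 763×327, giving 545.00 × 327.00; scale factor 0.4343.
Applying the same ×0.4343: 705.94 → 306.56.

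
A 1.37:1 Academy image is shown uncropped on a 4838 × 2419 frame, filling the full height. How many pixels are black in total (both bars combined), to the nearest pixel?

The image is 2419 × 1.370 ≈ 3314.0300 px wide.
Black = 4838 − 3314.0300 = 1523.9700 px.
Bar area = 1523.9700 × 2419 ≈ 3686483 px.

3686483 pixels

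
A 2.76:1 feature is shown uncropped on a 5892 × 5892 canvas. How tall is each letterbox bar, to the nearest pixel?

1879 px

Since 2.760 > 1.000, the feature is width-limited.
That makes the image 2134.78 px tall (5892 / 2.760).
Leftover height: 5892 − 2134.78 = 3757.22 px → 1878.61 each side.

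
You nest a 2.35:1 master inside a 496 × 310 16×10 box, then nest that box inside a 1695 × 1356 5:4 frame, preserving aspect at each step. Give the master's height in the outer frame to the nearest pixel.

First fit — 2.35:1 into 496×310 spans the width: 496.00 × 211.06.
The 16×10 canvas is width-limited in 1695×1356, giving 1695.00 × 1059.38; scale factor 3.4173.
So the master's height is 211.06 × 3.4173 ≈ 721.28.

721 px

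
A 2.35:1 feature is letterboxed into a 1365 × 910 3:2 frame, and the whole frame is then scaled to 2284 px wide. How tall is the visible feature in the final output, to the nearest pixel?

972 px

At 1365×910 the feature is width-limited, so height = 1365 / 2.350 ≈ 580.85 px.
The frame scales by 2284/1365 = 1.6733; 580.85 × 1.6733 ≈ 971.91 px.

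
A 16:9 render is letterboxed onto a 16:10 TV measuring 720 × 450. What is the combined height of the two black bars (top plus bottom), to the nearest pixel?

16:9 (1.778) > 16:10 (1.600), so the render fills the width.
Content height = 720 × 9/16 ≈ 405.00 px.
Leftover height: 450 − 405.00 = 45.00 px.

45 px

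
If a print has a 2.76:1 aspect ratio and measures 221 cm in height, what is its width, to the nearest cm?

610 cm

221 × 2.760 = 609.96.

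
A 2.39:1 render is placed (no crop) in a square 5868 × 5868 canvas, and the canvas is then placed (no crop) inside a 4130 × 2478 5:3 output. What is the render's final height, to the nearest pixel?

Inside the 5868×5868 canvas the render is width-limited at 5868.00 × 2455.23.
The square canvas is height-limited in 4130×2478, giving 2478.00 × 2478.00; scale factor 0.4223.
Applying the same ×0.4223: 2455.23 → 1036.82.

1037 px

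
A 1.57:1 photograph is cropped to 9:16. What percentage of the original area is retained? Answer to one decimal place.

The height stays; only width is cut (since 9:16 is narrower than 1.57:1).
Area ratio = (0.562)/(1.570) = 35.83% retained.

35.8%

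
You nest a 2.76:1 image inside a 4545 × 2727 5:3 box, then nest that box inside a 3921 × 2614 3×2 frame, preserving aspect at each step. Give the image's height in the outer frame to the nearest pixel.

1421 px

2.76:1 in 4545×2727: fills the width, so the image is 4545.00 × 1646.74.
Second fit — the 5:3 canvas into 3921×2614 spans the width: 3921.00 × 2352.60 (×0.8627 from 4545×2727).
Applying the same ×0.8627: 1646.74 → 1420.65.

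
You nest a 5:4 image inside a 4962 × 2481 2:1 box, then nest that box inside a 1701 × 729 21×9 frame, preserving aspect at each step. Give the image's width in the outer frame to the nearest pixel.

Inside the 4962×2481 canvas the image is height-limited at 3101.25 × 2481.00.
The 2:1 canvas is height-limited in 1701×729, giving 1458.00 × 729.00; scale factor 0.2938.
So the image's width is 3101.25 × 0.2938 ≈ 911.25.

911 px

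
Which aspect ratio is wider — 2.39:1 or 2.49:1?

2.49:1

2.39 and 2.49; 2.49 > 2.39.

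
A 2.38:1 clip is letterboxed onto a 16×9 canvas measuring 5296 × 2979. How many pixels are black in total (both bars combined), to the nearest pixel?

3992071 pixels

Since 2.380 > 1.778, the clip is width-limited.
The clip is 5296 / 2.380 ≈ 2225.2101 px tall.
Leftover height: 2979 − 2225.2101 = 753.7899 px.
Bar area = 753.7899 × 5296 ≈ 3992071 px.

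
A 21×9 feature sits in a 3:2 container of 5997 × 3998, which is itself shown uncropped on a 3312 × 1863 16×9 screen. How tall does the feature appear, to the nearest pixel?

1198 px

21×9 in 5997×3998: fills the width, so the feature is 5997.00 × 2570.14.
The 3:2 canvas is height-limited in 3312×1863, giving 2794.50 × 1863.00; scale factor 0.4660.
So the feature's height is 2570.14 × 0.4660 ≈ 1197.64.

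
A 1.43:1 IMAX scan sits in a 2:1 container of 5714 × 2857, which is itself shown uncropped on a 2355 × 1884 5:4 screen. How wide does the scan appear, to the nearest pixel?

1684 px

1.43:1 IMAX in 5714×2857: fills the height, so the scan is 4085.51 × 2857.00.
2:1 in 2355×1884: fills the width, so the intermediate becomes 2355.00 × 1177.50 — a scale of ×0.4121.
Applying the same ×0.4121: 4085.51 → 1683.83.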